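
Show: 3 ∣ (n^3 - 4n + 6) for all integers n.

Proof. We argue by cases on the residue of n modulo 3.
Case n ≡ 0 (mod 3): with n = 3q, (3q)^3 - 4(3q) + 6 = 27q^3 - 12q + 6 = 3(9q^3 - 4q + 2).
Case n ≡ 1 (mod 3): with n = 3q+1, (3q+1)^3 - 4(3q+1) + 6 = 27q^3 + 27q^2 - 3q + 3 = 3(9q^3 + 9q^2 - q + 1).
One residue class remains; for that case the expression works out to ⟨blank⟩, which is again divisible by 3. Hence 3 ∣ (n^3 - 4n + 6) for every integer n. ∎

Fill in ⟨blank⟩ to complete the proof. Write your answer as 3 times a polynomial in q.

Only n ≡ 2 (mod 3) is unaccounted for. Put n = 3q+2:
(3q+2)^3 - 4(3q+2) + 6 expands to 27q^3 + 54q^2 + 24q + 6,
and factoring out 3 leaves 3(9q^3 + 18q^2 + 8q + 2).

3(9q^3 + 18q^2 + 8q + 2)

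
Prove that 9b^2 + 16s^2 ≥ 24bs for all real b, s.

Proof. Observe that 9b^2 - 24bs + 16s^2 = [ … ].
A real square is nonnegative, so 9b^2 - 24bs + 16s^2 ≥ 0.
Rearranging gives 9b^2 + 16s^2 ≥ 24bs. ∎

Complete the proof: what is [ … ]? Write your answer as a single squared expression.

The leading and trailing coefficients are 3^2 and 4^2, and 24 = 2·3·4, so the trinomial is (3b - 4s)^2.
Hence 9b^2 - 24bs + 16s^2 ≥ 0.

(3b - 4s)^2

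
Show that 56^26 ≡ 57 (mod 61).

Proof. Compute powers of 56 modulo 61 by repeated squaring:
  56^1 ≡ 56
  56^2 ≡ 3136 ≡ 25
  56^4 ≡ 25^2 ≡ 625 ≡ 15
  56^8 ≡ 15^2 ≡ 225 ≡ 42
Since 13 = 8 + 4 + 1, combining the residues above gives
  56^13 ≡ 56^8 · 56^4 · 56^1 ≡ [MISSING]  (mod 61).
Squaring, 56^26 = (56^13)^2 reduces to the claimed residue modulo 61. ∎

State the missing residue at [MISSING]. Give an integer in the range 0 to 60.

22

Multiply the listed residues: 42 · 15 · 56 = 630 → 35280.
Reducing modulo 61: 35280 = 578·61 + 22, so 56^13 ≡ 22.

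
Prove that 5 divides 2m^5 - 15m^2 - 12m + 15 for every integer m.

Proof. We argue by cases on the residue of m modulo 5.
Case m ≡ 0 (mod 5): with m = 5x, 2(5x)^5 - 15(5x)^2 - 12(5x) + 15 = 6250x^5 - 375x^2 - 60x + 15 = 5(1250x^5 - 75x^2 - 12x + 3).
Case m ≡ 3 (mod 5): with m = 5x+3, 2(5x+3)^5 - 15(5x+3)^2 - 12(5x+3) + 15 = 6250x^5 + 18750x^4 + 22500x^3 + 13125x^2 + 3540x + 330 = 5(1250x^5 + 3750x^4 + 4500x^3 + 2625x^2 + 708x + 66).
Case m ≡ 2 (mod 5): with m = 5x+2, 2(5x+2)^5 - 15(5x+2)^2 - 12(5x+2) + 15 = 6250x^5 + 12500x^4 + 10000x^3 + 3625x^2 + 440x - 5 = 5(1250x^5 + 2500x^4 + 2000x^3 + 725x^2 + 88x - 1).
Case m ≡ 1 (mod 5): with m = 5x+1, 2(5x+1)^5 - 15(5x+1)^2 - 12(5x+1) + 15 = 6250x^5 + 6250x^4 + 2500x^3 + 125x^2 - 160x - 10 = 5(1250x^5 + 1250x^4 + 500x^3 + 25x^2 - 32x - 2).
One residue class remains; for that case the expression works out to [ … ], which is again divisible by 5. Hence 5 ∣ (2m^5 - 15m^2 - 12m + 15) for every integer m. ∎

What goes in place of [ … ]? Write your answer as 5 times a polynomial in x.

The residues treated are {0, 3, 2, 1}, so the missing case is m ≡ 4 (mod 5); write m = 5x+4.
Then 2(5x+4)^5 - 15(5x+4)^2 - 12(5x+4) + 15 = 6250x^5 + 25000x^4 + 40000x^3 + 31625x^2 + 12140x + 1775 = 5(1250x^5 + 5000x^4 + 8000x^3 + 6325x^2 + 2428x + 355).

5(1250x^5 + 5000x^4 + 8000x^3 + 6325x^2 + 2428x + 355)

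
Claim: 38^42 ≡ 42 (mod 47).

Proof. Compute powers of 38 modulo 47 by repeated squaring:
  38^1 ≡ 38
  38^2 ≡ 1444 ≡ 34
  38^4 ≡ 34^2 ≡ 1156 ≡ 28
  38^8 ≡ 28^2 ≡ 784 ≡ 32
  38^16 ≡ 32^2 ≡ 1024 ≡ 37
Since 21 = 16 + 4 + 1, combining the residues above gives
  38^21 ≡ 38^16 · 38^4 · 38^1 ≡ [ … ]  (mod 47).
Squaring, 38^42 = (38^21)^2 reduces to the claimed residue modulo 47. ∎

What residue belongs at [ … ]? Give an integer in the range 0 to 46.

29

38^16 · 38^4 · 38^1 ≡ 37 · 28 · 38 = 39368.
39368 mod 47 = 29, so 38^21 ≡ 29 (mod 47).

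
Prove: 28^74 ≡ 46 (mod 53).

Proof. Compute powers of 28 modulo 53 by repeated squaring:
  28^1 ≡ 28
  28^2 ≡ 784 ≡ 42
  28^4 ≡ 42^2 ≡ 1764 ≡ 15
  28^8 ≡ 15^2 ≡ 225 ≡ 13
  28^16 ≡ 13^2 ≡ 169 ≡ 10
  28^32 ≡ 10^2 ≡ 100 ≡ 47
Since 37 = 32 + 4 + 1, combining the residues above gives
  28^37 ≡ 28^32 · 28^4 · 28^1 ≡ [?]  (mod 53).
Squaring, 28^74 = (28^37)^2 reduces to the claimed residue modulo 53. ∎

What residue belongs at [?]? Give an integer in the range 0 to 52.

24

Multiply the listed residues: 47 · 15 · 28 = 705 → 19740.
Reducing modulo 53: 19740 = 372·53 + 24, so 28^37 ≡ 24.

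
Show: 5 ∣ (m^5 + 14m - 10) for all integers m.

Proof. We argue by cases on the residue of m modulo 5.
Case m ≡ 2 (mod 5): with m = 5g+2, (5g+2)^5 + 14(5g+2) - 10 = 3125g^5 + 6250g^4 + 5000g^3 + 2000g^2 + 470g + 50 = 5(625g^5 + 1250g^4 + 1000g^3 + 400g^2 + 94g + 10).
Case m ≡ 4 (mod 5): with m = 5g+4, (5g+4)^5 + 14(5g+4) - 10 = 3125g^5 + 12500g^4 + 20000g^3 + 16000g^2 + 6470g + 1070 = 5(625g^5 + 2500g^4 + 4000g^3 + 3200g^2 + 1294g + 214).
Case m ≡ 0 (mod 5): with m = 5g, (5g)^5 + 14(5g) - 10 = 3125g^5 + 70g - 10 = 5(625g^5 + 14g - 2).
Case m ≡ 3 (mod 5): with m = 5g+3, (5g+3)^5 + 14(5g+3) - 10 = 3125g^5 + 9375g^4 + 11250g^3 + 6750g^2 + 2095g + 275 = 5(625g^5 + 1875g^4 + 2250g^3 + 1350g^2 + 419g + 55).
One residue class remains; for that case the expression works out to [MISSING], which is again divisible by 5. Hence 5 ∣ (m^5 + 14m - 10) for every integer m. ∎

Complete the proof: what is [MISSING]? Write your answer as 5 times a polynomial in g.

5(625g^5 + 625g^4 + 250g^3 + 50g^2 + 19g + 1)

Only m ≡ 1 (mod 5) is unaccounted for. Put m = 5g+1:
(5g+1)^5 + 14(5g+1) - 10 expands to 3125g^5 + 3125g^4 + 1250g^3 + 250g^2 + 95g + 5,
and factoring out 5 leaves 5(625g^5 + 625g^4 + 250g^3 + 50g^2 + 19g + 1).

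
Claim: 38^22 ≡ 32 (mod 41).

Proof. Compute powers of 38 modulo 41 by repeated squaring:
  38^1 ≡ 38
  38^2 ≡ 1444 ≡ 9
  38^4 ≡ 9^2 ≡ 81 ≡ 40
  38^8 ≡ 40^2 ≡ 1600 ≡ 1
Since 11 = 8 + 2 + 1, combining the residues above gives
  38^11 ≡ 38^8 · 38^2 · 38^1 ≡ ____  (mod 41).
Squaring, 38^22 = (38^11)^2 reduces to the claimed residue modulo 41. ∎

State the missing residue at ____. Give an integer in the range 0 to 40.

14

Multiply the listed residues: 1 · 9 · 38 = 9 → 342.
Reducing modulo 41: 342 = 8·41 + 14, so 38^11 ≡ 14.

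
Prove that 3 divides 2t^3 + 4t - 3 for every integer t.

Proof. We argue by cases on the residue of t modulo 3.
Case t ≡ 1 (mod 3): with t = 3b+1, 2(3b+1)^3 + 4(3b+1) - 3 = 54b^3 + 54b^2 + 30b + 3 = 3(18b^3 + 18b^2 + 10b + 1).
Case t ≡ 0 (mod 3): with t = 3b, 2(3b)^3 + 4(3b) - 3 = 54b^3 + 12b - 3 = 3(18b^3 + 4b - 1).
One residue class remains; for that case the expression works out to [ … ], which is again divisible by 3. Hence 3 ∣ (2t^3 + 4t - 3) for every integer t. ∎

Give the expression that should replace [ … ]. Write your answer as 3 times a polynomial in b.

The residues treated are {1, 0}, so the missing case is t ≡ 2 (mod 3); write t = 3b+2.
Then 2(3b+2)^3 + 4(3b+2) - 3 = 54b^3 + 108b^2 + 84b + 21 = 3(18b^3 + 36b^2 + 28b + 7).

3(18b^3 + 36b^2 + 28b + 7)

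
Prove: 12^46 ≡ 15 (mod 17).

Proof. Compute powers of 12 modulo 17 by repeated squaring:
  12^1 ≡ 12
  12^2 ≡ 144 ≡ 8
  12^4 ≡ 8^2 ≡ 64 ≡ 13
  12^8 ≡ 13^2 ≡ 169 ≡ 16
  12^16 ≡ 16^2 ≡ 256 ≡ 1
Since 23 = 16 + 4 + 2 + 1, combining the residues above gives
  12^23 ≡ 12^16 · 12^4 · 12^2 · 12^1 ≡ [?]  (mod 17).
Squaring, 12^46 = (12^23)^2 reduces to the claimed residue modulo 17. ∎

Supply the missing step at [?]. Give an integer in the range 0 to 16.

7

Multiply the listed residues: 1 · 13 · 8 · 12 = 13 → 104 → 1248.
Reducing modulo 17: 1248 = 73·17 + 7, so 12^23 ≡ 7.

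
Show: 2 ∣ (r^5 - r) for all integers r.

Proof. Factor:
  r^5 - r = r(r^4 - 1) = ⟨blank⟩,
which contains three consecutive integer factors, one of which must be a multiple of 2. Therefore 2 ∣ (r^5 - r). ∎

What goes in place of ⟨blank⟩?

(r - 1)r(r + 1)(r^2 + 1)

r^4 - 1 = (r^2 - 1)(r^2 + 1), and r^2 - 1 = (r-1)(r+1).
So r(r^4 - 1) = (r - 1)r(r + 1)(r^2 + 1).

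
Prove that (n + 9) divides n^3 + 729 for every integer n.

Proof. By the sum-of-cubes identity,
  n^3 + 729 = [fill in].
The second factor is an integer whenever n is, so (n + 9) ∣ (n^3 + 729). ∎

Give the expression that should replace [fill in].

a^3 + b^3 = (a + b)(a^2 - ab + b^2). With a = n, b = 9:
n^3 + 729 = (n + 9)(n^2 - 9n + 81).

(n + 9)(n^2 - 9n + 81)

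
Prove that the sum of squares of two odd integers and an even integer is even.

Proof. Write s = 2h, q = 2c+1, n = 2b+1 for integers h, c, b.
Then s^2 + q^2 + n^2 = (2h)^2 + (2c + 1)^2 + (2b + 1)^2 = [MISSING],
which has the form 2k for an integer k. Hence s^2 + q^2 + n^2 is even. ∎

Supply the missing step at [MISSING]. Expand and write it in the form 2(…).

2(2b^2 + 2b + 2c^2 + 2c + 2h^2 + 1)

Expanding: (2h)^2 + (2c + 1)^2 + (2b + 1)^2 = 4b^2 + 4b + 4c^2 + 4c + 4h^2 + 2.
Every term is even; pulling out the factor of 2 gives 2(2b^2 + 2b + 2c^2 + 2c + 2h^2 + 1).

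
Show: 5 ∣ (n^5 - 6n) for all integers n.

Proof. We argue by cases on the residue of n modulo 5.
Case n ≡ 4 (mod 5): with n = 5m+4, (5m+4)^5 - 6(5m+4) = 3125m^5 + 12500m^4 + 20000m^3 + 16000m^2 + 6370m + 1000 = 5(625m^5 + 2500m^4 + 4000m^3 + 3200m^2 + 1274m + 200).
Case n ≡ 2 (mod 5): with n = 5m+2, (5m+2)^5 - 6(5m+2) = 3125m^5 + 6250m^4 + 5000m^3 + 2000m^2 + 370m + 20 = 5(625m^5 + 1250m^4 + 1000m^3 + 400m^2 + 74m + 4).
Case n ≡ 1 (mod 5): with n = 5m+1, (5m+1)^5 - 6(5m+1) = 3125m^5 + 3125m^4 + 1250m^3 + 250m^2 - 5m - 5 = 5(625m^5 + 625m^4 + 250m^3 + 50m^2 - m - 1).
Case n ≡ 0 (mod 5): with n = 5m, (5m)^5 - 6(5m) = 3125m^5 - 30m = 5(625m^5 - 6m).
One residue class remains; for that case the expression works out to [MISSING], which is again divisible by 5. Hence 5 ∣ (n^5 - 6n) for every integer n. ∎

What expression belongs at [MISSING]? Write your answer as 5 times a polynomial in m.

5(625m^5 + 1875m^4 + 2250m^3 + 1350m^2 + 399m + 45)

The residues treated are {4, 2, 1, 0}, so the missing case is n ≡ 3 (mod 5); write n = 5m+3.
Then (5m+3)^5 - 6(5m+3) = 3125m^5 + 9375m^4 + 11250m^3 + 6750m^2 + 1995m + 225 = 5(625m^5 + 1875m^4 + 2250m^3 + 1350m^2 + 399m + 45).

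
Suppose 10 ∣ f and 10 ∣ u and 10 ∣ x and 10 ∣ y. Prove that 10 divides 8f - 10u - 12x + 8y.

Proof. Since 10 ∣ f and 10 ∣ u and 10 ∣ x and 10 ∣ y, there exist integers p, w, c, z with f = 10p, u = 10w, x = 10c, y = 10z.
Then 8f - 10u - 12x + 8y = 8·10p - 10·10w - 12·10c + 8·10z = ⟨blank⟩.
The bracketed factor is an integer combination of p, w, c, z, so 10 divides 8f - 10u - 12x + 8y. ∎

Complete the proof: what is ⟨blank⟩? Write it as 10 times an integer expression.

Each term has a factor of 10: 8·10p - 10·10w - 12·10c + 8·10z = 10·(-12c + 8p - 10w + 8z).
Since -12c + 8p - 10w + 8z is an integer, 10 ∣ (8f - 10u - 12x + 8y).

10(-12c + 8p - 10w + 8z)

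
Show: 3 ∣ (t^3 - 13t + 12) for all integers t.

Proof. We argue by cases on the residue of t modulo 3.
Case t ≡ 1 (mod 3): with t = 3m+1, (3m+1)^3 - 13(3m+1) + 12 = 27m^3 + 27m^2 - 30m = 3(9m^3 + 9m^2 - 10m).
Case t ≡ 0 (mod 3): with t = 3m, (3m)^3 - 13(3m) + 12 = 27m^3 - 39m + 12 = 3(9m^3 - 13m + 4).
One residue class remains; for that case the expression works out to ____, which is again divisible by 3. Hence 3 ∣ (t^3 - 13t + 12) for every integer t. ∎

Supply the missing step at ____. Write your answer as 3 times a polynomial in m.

3(9m^3 + 18m^2 - m - 2)

Only t ≡ 2 (mod 3) is unaccounted for. Put t = 3m+2:
(3m+2)^3 - 13(3m+2) + 12 expands to 27m^3 + 54m^2 - 3m - 6,
and factoring out 3 leaves 3(9m^3 + 18m^2 - m - 2).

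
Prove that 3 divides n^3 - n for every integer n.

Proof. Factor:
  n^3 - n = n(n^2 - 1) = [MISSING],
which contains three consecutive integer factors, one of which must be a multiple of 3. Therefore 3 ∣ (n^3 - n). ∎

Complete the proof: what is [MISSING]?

(n - 1)n(n + 1)

n(n^2 - 1) = n(n - 1)(n + 1) = (n - 1)n(n + 1).
These three factors are consecutive integers, so their product is divisible by 3.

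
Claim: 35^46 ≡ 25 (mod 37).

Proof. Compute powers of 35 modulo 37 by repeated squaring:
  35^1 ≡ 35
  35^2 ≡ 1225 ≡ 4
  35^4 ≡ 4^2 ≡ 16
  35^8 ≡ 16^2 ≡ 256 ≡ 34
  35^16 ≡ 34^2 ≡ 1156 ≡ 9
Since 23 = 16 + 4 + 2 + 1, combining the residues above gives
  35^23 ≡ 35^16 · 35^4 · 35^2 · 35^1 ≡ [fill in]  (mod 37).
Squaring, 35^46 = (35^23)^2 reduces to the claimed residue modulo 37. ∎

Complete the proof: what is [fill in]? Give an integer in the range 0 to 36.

Multiply the listed residues: 9 · 16 · 4 · 35 = 144 → 576 → 20160.
Reducing modulo 37: 20160 = 544·37 + 32, so 35^23 ≡ 32.

32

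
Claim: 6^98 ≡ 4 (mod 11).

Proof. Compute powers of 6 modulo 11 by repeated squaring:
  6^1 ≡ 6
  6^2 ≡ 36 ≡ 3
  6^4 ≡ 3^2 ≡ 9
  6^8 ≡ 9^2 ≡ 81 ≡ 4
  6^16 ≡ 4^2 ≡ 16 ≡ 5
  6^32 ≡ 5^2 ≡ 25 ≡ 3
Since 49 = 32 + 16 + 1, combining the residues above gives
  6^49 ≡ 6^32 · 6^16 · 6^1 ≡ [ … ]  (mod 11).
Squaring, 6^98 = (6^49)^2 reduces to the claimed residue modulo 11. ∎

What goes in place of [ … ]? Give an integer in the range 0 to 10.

Multiply the listed residues: 3 · 5 · 6 = 15 → 90.
Reducing modulo 11: 90 = 8·11 + 2, so 6^49 ≡ 2.

2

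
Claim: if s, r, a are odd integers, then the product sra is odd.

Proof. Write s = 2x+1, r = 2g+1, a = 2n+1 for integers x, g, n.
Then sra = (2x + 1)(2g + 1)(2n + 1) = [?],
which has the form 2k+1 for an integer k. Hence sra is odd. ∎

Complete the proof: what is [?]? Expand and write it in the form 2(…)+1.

2(4gnx + 2gn + 2gx + g + 2nx + n + x) + 1

Expanding: (2x + 1)(2g + 1)(2n + 1) = 8gnx + 4gn + 4gx + 2g + 4nx + 2n + 2x + 1.
Every term except the constant is even, so this is 2(4gnx + 2gn + 2gx + g + 2nx + n + x) + 1,
and 4gnx + 2gn + 2gx + g + 2nx + n + x ∈ ℤ gives the required form.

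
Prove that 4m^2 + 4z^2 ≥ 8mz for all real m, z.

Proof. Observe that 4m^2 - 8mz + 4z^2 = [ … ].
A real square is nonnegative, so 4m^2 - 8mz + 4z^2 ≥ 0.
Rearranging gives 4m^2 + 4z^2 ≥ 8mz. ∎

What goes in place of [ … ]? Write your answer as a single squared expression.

(2m - 2z)^2

4m^2 - 8mz + 4z^2 is a perfect-square trinomial: the outer terms are (2m)^2 and (2z)^2, and the cross term is -2·2m·2z.
So 4m^2 - 8mz + 4z^2 = (2m - 2z)^2 ≥ 0.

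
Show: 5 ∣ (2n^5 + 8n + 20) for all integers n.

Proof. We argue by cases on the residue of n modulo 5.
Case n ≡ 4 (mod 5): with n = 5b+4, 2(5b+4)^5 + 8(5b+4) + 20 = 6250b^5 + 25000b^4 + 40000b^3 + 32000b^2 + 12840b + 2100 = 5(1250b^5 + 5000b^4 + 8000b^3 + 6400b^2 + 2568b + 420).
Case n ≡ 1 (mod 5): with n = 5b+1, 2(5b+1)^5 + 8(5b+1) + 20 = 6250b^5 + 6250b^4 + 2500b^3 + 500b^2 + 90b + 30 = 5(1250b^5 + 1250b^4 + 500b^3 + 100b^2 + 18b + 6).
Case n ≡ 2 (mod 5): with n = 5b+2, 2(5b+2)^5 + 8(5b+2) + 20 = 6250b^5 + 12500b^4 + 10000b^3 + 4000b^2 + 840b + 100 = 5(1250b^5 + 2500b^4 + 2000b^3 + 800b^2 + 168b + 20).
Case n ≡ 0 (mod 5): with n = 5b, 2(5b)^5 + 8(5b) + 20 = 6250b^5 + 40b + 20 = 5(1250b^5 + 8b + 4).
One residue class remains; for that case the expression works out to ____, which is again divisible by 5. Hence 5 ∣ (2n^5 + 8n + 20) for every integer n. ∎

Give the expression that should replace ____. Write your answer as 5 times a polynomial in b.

The residues treated are {4, 1, 2, 0}, so the missing case is n ≡ 3 (mod 5); write n = 5b+3.
Then 2(5b+3)^5 + 8(5b+3) + 20 = 6250b^5 + 18750b^4 + 22500b^3 + 13500b^2 + 4090b + 530 = 5(1250b^5 + 3750b^4 + 4500b^3 + 2700b^2 + 818b + 106).

5(1250b^5 + 3750b^4 + 4500b^3 + 2700b^2 + 818b + 106)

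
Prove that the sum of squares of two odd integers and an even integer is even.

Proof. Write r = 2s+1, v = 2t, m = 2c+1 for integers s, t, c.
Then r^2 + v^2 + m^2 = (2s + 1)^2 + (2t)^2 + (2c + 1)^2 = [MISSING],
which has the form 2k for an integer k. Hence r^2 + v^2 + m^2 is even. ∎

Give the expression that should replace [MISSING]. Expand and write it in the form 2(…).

(2s + 1)^2 + (2t)^2 + (2c + 1)^2 = 4c^2 + 4c + 4s^2 + 4s + 4t^2 + 2
= 2(2c^2 + 2c + 2s^2 + 2s + 2t^2 + 1).
Since 2c^2 + 2c + 2s^2 + 2s + 2t^2 + 1 is an integer, the sum of squares is of the form 2k for an integer k.

2(2c^2 + 2c + 2s^2 + 2s + 2t^2 + 1)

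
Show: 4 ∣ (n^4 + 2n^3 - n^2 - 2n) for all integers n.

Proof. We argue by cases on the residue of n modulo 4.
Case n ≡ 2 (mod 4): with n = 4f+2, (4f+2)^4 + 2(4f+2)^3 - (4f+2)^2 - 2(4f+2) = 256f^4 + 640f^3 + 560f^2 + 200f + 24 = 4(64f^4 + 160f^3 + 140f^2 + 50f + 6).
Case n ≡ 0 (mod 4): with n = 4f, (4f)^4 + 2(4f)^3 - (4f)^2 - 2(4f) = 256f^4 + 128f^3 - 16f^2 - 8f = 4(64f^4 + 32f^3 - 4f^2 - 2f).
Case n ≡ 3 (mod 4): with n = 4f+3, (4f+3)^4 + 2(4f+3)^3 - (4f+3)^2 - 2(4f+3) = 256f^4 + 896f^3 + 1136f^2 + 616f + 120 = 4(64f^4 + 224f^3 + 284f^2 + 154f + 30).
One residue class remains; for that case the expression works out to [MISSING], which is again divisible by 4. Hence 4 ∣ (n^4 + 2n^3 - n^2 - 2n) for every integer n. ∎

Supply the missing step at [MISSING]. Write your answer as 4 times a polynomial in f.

4(64f^4 + 96f^3 + 44f^2 + 6f)

Only n ≡ 1 (mod 4) is unaccounted for. Put n = 4f+1:
(4f+1)^4 + 2(4f+1)^3 - (4f+1)^2 - 2(4f+1) expands to 256f^4 + 384f^3 + 176f^2 + 24f,
and factoring out 4 leaves 4(64f^4 + 96f^3 + 44f^2 + 6f).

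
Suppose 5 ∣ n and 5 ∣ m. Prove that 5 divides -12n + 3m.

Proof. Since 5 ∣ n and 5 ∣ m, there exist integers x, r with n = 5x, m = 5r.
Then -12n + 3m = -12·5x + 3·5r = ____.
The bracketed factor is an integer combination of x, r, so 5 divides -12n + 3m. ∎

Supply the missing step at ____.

5(3r - 12x)

Pull the common 5 out of every term: -12·5x + 3·5r = 5(3r - 12x).
3r - 12x is an integer, which exhibits the divisibility.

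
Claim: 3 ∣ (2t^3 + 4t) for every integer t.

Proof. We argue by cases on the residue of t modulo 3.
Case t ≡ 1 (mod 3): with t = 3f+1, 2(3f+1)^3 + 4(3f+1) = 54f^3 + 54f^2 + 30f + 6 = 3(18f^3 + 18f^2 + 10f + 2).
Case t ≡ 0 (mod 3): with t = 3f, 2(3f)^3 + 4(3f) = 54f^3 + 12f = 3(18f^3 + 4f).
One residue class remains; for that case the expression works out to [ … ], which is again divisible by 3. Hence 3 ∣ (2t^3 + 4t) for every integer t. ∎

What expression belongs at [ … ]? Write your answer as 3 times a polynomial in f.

3(18f^3 + 36f^2 + 28f + 8)

Only t ≡ 2 (mod 3) is unaccounted for. Put t = 3f+2:
2(3f+2)^3 + 4(3f+2) expands to 54f^3 + 108f^2 + 84f + 24,
and factoring out 3 leaves 3(18f^3 + 36f^2 + 28f + 8).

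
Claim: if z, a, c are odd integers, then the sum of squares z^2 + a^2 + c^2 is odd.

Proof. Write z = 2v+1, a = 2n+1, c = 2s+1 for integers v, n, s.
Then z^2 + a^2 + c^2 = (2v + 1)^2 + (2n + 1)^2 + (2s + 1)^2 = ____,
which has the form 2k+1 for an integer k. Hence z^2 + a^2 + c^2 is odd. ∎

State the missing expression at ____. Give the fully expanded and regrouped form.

(2v + 1)^2 + (2n + 1)^2 + (2s + 1)^2 = 4n^2 + 4n + 4s^2 + 4s + 4v^2 + 4v + 3
= 2(2n^2 + 2n + 2s^2 + 2s + 2v^2 + 2v + 1) + 1.
Since 2n^2 + 2n + 2s^2 + 2s + 2v^2 + 2v + 1 is an integer, the sum of squares is of the form 2k+1 for an integer k.

2(2n^2 + 2n + 2s^2 + 2s + 2v^2 + 2v + 1) + 1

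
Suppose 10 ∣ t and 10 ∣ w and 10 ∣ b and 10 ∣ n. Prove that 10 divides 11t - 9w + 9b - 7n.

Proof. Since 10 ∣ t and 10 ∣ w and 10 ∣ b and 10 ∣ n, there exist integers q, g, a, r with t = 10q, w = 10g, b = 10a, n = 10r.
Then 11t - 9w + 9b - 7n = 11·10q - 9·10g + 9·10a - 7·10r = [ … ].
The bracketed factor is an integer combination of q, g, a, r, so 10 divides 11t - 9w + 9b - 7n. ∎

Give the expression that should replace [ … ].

10(9a - 9g + 11q - 7r)

Pull the common 10 out of every term: 11·10q - 9·10g + 9·10a - 7·10r = 10(9a - 9g + 11q - 7r).
9a - 9g + 11q - 7r is an integer, which exhibits the divisibility.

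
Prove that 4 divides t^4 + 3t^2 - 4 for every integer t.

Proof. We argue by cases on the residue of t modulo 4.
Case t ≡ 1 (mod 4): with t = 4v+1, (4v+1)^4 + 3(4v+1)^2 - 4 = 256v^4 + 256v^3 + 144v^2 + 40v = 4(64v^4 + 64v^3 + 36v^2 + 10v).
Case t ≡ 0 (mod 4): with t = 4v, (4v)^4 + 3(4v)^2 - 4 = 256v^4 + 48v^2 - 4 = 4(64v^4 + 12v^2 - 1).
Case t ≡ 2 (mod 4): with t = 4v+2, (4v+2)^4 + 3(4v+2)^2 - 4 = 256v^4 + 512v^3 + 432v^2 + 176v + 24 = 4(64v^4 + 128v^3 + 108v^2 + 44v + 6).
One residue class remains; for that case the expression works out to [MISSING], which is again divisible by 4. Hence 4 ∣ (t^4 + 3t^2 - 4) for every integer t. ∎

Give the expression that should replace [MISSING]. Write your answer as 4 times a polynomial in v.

Only t ≡ 3 (mod 4) is unaccounted for. Put t = 4v+3:
(4v+3)^4 + 3(4v+3)^2 - 4 expands to 256v^4 + 768v^3 + 912v^2 + 504v + 104,
and factoring out 4 leaves 4(64v^4 + 192v^3 + 228v^2 + 126v + 26).

4(64v^4 + 192v^3 + 228v^2 + 126v + 26)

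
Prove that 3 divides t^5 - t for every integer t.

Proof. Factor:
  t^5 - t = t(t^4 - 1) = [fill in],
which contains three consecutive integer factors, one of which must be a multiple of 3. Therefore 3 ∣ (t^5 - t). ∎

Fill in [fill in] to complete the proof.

t^4 - 1 = (t^2 - 1)(t^2 + 1), and t^2 - 1 = (t-1)(t+1).
So t(t^4 - 1) = (t - 1)t(t + 1)(t^2 + 1).

(t - 1)t(t + 1)(t^2 + 1)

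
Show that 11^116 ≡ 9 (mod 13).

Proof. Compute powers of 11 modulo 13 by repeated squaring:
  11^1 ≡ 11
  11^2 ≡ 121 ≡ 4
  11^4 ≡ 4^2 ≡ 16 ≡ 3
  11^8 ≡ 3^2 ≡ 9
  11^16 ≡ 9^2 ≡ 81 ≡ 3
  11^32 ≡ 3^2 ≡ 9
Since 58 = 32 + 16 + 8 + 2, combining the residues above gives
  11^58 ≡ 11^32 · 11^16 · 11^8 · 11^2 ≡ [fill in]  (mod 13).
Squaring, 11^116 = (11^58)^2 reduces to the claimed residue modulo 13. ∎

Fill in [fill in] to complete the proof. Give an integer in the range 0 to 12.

11^32 · 11^16 · 11^8 · 11^2 ≡ 9 · 3 · 9 · 4 = 972.
972 mod 13 = 10, so 11^58 ≡ 10 (mod 13).

10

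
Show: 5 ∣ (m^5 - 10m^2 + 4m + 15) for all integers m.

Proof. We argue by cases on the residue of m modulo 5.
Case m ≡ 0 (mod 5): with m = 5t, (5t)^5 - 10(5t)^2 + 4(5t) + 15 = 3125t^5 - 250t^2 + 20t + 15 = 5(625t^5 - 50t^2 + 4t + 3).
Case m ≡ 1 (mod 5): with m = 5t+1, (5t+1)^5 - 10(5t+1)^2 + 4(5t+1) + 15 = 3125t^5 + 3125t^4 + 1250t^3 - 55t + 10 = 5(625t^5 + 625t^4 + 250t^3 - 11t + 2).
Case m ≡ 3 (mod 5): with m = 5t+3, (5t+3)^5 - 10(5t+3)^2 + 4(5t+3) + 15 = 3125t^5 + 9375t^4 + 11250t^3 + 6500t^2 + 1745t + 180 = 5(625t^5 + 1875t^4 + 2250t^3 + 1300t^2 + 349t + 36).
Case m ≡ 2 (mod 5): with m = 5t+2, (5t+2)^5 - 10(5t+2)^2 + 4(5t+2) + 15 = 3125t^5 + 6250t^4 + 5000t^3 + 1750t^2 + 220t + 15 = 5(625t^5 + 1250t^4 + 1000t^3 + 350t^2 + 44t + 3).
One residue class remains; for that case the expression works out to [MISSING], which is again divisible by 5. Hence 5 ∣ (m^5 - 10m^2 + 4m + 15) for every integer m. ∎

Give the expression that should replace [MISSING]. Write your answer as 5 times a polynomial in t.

Only m ≡ 4 (mod 5) is unaccounted for. Put m = 5t+4:
(5t+4)^5 - 10(5t+4)^2 + 4(5t+4) + 15 expands to 3125t^5 + 12500t^4 + 20000t^3 + 15750t^2 + 6020t + 895,
and factoring out 5 leaves 5(625t^5 + 2500t^4 + 4000t^3 + 3150t^2 + 1204t + 179).

5(625t^5 + 2500t^4 + 4000t^3 + 3150t^2 + 1204t + 179)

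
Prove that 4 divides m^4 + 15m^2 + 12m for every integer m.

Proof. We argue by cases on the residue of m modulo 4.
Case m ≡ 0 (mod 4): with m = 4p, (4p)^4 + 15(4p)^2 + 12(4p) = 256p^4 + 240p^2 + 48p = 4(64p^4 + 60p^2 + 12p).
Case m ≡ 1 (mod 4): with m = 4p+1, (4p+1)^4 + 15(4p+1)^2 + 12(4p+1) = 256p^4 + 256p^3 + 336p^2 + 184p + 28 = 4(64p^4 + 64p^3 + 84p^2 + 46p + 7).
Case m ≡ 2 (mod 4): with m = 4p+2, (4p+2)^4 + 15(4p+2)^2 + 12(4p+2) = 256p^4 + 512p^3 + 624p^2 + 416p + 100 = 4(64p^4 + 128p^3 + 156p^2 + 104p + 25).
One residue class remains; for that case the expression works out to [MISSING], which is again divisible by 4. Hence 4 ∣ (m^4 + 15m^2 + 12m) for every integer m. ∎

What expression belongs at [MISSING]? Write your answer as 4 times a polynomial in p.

4(64p^4 + 192p^3 + 276p^2 + 210p + 63)

Only m ≡ 3 (mod 4) is unaccounted for. Put m = 4p+3:
(4p+3)^4 + 15(4p+3)^2 + 12(4p+3) expands to 256p^4 + 768p^3 + 1104p^2 + 840p + 252,
and factoring out 4 leaves 4(64p^4 + 192p^3 + 276p^2 + 210p + 63).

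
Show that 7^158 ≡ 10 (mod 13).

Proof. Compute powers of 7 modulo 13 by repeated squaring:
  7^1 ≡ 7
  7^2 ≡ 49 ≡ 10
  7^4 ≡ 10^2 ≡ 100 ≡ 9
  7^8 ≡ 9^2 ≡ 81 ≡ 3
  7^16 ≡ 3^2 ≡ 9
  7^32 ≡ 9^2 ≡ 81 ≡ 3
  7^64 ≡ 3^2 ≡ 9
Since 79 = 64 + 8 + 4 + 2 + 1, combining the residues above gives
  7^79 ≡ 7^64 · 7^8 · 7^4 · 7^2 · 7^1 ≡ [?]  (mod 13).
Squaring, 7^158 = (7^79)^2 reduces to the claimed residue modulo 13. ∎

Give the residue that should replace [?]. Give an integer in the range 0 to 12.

6

Multiply the listed residues: 9 · 3 · 9 · 10 · 7 = 27 → 243 → 2430 → 17010.
Reducing modulo 13: 17010 = 1308·13 + 6, so 7^79 ≡ 6.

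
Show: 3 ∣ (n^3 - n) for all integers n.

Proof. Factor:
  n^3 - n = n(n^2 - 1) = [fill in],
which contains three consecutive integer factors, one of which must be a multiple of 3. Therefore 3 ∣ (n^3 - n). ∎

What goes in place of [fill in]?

(n - 1)n(n + 1)

n(n^2 - 1) = n(n - 1)(n + 1) = (n - 1)n(n + 1).
These three factors are consecutive integers, so their product is divisible by 3.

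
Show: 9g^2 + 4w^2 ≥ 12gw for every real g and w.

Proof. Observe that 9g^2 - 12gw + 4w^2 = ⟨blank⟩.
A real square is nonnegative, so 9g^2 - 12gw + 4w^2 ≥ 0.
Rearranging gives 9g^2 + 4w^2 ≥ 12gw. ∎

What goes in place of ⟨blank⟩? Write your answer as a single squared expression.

The leading and trailing coefficients are 3^2 and 2^2, and 12 = 2·3·2, so the trinomial is (3g - 2w)^2.
Hence 9g^2 - 12gw + 4w^2 ≥ 0.

(3g - 2w)^2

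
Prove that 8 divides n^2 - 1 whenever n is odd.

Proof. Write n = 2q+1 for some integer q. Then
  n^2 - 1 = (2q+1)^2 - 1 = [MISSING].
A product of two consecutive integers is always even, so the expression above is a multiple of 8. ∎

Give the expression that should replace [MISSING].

(2q+1)^2 - 1 = 4q^2 + 4q + 1 - 1 = 4q^2 + 4q = 4q(q+1).
Since q and q+1 are consecutive, q(q+1) is even, and 4·(even) is a multiple of 8.

4q(q + 1)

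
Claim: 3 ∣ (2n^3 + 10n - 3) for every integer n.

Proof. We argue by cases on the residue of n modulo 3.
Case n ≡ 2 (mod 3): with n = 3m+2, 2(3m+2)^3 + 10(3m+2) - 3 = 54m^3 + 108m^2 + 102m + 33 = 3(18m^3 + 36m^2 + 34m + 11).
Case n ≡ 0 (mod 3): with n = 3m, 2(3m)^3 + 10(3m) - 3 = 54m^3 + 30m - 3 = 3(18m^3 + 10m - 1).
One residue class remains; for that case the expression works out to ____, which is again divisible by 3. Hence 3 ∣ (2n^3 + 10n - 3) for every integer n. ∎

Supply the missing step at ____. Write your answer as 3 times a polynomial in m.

The residues treated are {2, 0}, so the missing case is n ≡ 1 (mod 3); write n = 3m+1.
Then 2(3m+1)^3 + 10(3m+1) - 3 = 54m^3 + 54m^2 + 48m + 9 = 3(18m^3 + 18m^2 + 16m + 3).

3(18m^3 + 18m^2 + 16m + 3)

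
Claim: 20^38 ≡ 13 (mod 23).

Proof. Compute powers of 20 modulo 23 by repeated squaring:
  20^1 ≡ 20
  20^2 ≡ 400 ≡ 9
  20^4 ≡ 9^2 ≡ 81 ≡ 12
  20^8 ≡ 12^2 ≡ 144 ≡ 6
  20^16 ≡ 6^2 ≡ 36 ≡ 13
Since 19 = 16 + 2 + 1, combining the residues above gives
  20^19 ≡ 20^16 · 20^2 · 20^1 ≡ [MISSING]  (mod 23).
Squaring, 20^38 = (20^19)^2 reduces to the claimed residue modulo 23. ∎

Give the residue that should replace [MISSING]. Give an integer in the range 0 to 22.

20^16 · 20^2 · 20^1 ≡ 13 · 9 · 20 = 2340.
2340 mod 23 = 17, so 20^19 ≡ 17 (mod 23).

17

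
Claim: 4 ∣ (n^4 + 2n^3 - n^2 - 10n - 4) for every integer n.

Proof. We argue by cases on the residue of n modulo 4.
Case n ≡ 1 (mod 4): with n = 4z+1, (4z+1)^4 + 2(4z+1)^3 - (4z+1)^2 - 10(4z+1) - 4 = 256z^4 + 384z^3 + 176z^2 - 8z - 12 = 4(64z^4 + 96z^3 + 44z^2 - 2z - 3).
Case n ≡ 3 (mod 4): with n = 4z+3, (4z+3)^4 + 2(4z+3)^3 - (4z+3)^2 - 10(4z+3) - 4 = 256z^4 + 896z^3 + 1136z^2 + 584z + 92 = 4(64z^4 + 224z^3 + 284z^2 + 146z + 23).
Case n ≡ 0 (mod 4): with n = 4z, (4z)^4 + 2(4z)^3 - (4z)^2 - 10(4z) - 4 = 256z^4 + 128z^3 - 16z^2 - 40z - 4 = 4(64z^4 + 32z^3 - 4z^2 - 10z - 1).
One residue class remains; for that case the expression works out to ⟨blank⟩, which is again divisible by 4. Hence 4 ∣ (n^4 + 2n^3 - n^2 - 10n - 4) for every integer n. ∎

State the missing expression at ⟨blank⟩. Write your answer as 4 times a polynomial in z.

4(64z^4 + 160z^3 + 140z^2 + 42z + 1)

Only n ≡ 2 (mod 4) is unaccounted for. Put n = 4z+2:
(4z+2)^4 + 2(4z+2)^3 - (4z+2)^2 - 10(4z+2) - 4 expands to 256z^4 + 640z^3 + 560z^2 + 168z + 4,
and factoring out 4 leaves 4(64z^4 + 160z^3 + 140z^2 + 42z + 1).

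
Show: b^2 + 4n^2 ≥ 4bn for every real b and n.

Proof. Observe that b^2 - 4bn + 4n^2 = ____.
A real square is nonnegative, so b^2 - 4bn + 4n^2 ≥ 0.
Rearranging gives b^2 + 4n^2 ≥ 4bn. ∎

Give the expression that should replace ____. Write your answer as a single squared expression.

b^2 - 4bn + 4n^2 is a perfect-square trinomial: the outer terms are (b)^2 and (2n)^2, and the cross term is -2·b·2n.
So b^2 - 4bn + 4n^2 = (b - 2n)^2 ≥ 0.

(b - 2n)^2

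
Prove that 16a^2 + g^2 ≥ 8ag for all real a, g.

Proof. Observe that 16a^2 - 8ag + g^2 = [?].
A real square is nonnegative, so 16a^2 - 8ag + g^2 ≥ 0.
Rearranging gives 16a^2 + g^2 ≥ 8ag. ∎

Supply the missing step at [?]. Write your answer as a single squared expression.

(4a - g)^2

16a^2 - 8ag + g^2 is a perfect-square trinomial: the outer terms are (4a)^2 and (g)^2, and the cross term is -2·4a·g.
So 16a^2 - 8ag + g^2 = (4a - g)^2 ≥ 0.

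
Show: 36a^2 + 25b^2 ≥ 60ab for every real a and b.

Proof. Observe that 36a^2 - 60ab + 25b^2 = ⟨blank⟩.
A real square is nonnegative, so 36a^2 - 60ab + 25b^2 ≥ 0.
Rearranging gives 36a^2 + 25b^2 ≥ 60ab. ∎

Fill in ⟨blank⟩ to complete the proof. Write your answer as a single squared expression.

(6a - 5b)^2

The leading and trailing coefficients are 6^2 and 5^2, and 60 = 2·6·5, so the trinomial is (6a - 5b)^2.
Hence 36a^2 - 60ab + 25b^2 ≥ 0.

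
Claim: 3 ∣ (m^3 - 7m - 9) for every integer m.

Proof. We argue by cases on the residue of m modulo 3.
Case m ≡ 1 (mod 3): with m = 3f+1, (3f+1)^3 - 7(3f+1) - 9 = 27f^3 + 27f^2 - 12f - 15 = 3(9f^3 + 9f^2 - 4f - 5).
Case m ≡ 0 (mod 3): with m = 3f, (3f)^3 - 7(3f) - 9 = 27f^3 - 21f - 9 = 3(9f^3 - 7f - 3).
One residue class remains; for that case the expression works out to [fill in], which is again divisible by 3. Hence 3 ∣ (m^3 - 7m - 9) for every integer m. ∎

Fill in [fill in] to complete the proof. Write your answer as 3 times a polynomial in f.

Only m ≡ 2 (mod 3) is unaccounted for. Put m = 3f+2:
(3f+2)^3 - 7(3f+2) - 9 expands to 27f^3 + 54f^2 + 15f - 15,
and factoring out 3 leaves 3(9f^3 + 18f^2 + 5f - 5).

3(9f^3 + 18f^2 + 5f - 5)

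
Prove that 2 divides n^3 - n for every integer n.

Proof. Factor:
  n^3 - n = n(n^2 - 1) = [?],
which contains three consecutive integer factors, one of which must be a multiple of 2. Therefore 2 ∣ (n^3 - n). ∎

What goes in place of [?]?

n(n^2 - 1) = n(n - 1)(n + 1) = (n - 1)n(n + 1).
These three factors are consecutive integers, so their product is divisible by 2.

(n - 1)n(n + 1)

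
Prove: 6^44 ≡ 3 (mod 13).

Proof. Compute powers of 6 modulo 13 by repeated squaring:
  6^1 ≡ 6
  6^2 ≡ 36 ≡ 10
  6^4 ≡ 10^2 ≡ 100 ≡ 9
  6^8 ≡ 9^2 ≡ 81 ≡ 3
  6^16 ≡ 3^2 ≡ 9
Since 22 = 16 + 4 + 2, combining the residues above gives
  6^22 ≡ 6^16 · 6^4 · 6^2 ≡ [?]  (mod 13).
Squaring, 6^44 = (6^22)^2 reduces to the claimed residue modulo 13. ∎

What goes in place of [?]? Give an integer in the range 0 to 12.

6^16 · 6^4 · 6^2 ≡ 9 · 9 · 10 = 810.
810 mod 13 = 4, so 6^22 ≡ 4 (mod 13).

4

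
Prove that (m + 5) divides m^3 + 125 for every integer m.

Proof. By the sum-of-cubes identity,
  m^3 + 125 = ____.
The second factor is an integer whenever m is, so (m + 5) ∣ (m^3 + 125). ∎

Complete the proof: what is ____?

(m + 5)(m^2 - 5m + 25)

a^3 + b^3 = (a + b)(a^2 - ab + b^2). With a = m, b = 5:
m^3 + 125 = (m + 5)(m^2 - 5m + 25).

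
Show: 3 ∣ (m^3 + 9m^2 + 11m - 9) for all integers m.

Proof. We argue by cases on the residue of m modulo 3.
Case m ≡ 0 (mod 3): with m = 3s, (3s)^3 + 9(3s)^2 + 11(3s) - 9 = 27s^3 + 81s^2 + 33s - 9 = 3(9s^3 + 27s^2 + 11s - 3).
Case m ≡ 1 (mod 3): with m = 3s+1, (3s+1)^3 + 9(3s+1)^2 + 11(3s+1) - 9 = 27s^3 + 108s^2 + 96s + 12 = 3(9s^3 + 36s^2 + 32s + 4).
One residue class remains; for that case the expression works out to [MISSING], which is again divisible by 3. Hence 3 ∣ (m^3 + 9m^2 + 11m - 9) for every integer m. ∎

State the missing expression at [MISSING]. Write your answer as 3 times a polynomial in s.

The residues treated are {0, 1}, so the missing case is m ≡ 2 (mod 3); write m = 3s+2.
Then (3s+2)^3 + 9(3s+2)^2 + 11(3s+2) - 9 = 27s^3 + 135s^2 + 177s + 57 = 3(9s^3 + 45s^2 + 59s + 19).

3(9s^3 + 45s^2 + 59s + 19)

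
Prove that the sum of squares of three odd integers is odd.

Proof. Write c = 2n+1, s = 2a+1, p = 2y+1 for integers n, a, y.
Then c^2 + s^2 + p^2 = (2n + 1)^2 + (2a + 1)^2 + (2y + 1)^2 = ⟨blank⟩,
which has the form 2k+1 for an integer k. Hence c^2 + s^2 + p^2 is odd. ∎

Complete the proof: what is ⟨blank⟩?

2(2a^2 + 2a + 2n^2 + 2n + 2y^2 + 2y + 1) + 1

(2n + 1)^2 + (2a + 1)^2 + (2y + 1)^2 = 4a^2 + 4a + 4n^2 + 4n + 4y^2 + 4y + 3
= 2(2a^2 + 2a + 2n^2 + 2n + 2y^2 + 2y + 1) + 1.
Since 2a^2 + 2a + 2n^2 + 2n + 2y^2 + 2y + 1 is an integer, the sum of squares is of the form 2k+1 for an integer k.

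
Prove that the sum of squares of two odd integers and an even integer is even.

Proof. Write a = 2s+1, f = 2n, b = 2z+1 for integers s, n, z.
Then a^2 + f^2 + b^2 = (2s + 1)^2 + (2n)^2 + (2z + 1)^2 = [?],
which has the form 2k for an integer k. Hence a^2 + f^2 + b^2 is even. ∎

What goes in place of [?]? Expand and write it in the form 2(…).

(2s + 1)^2 + (2n)^2 + (2z + 1)^2 = 4n^2 + 4s^2 + 4s + 4z^2 + 4z + 2
= 2(2n^2 + 2s^2 + 2s + 2z^2 + 2z + 1).
Since 2n^2 + 2s^2 + 2s + 2z^2 + 2z + 1 is an integer, the sum of squares is of the form 2k for an integer k.

2(2n^2 + 2s^2 + 2s + 2z^2 + 2z + 1)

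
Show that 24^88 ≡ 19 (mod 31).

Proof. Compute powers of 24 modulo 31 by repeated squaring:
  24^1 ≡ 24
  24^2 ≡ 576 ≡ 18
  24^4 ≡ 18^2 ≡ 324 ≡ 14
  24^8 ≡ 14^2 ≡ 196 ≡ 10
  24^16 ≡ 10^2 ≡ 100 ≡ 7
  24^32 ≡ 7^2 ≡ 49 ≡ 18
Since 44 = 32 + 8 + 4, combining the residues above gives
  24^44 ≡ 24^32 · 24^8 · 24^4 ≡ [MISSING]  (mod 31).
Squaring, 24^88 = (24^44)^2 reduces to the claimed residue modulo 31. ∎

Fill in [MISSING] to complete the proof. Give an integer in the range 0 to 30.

9

24^32 · 24^8 · 24^4 ≡ 18 · 10 · 14 = 2520.
2520 mod 31 = 9, so 24^44 ≡ 9 (mod 31).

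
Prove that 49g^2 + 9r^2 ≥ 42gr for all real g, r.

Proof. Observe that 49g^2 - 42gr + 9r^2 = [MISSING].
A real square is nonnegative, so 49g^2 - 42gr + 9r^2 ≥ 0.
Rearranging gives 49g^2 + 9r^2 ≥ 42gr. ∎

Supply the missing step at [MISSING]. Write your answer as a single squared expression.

(7g - 3r)^2

49g^2 - 42gr + 9r^2 is a perfect-square trinomial: the outer terms are (7g)^2 and (3r)^2, and the cross term is -2·7g·3r.
So 49g^2 - 42gr + 9r^2 = (7g - 3r)^2 ≥ 0.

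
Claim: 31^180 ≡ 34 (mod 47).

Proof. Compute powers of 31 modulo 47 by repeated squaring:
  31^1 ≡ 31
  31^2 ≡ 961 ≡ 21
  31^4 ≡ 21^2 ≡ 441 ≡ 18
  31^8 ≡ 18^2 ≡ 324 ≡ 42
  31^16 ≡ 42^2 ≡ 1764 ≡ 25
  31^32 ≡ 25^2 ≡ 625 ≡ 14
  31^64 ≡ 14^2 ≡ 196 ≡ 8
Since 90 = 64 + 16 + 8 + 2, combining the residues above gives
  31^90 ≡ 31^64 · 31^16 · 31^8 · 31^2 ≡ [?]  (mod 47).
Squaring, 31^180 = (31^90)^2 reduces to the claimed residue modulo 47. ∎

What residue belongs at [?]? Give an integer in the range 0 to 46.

31^64 · 31^16 · 31^8 · 31^2 ≡ 8 · 25 · 42 · 21 = 176400.
176400 mod 47 = 9, so 31^90 ≡ 9 (mod 47).

9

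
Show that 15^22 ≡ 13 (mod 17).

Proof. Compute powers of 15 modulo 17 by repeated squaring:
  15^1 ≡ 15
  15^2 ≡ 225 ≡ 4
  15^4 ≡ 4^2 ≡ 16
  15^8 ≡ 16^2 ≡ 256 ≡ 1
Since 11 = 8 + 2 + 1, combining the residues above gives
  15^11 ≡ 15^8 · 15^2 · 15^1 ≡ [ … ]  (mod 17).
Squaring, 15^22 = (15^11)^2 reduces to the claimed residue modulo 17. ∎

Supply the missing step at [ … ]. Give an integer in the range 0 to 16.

9

Multiply the listed residues: 1 · 4 · 15 = 4 → 60.
Reducing modulo 17: 60 = 3·17 + 9, so 15^11 ≡ 9.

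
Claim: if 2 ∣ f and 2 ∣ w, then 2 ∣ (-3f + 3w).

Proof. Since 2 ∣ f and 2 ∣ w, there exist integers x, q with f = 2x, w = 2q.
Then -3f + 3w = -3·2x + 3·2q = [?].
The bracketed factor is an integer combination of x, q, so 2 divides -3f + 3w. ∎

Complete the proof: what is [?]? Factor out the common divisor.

Each term has a factor of 2: -3·2x + 3·2q = 2·(3q - 3x).
Since 3q - 3x is an integer, 2 ∣ (-3f + 3w).

2(3q - 3x)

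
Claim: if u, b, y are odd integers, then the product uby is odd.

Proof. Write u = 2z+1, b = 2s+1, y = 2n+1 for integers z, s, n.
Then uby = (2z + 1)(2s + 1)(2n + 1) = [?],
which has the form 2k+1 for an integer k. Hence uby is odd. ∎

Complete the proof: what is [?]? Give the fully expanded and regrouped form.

2(4nsz + 2ns + 2nz + n + 2sz + s + z) + 1

Expanding: (2z + 1)(2s + 1)(2n + 1) = 8nsz + 4ns + 4nz + 2n + 4sz + 2s + 2z + 1.
Every term except the constant is even, so this is 2(4nsz + 2ns + 2nz + n + 2sz + s + z) + 1,
and 4nsz + 2ns + 2nz + n + 2sz + s + z ∈ ℤ gives the required form.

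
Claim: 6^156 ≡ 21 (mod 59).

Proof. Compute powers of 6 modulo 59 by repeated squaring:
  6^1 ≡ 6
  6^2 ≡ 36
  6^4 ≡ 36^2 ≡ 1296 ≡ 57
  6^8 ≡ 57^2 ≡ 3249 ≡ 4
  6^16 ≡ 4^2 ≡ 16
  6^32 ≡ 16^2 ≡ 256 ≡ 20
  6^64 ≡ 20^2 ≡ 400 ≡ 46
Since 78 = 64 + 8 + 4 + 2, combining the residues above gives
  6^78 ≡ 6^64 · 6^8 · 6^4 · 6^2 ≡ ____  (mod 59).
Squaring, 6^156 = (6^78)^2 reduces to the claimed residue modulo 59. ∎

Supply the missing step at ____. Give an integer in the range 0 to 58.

27

6^64 · 6^8 · 6^4 · 6^2 ≡ 46 · 4 · 57 · 36 = 377568.
377568 mod 59 = 27, so 6^78 ≡ 27 (mod 59).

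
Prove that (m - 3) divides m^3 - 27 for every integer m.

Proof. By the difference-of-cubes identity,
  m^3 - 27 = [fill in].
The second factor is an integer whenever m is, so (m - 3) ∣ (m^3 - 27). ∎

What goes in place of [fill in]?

(m - 3)(m^2 + 3m + 9)

Polynomial division of m^3 - 27 by m - 3 leaves remainder 0 and quotient m^2 + 3m + 9.
Hence m^3 - 27 = (m - 3)(m^2 + 3m + 9).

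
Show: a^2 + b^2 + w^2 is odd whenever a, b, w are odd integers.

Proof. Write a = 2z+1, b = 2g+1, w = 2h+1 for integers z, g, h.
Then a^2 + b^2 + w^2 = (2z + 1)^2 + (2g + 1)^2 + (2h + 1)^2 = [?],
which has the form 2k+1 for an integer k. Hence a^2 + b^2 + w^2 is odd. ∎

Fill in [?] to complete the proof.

(2z + 1)^2 + (2g + 1)^2 + (2h + 1)^2 = 4g^2 + 4g + 4h^2 + 4h + 4z^2 + 4z + 3
= 2(2g^2 + 2g + 2h^2 + 2h + 2z^2 + 2z + 1) + 1.
Since 2g^2 + 2g + 2h^2 + 2h + 2z^2 + 2z + 1 is an integer, the sum of squares is of the form 2k+1 for an integer k.

2(2g^2 + 2g + 2h^2 + 2h + 2z^2 + 2z + 1) + 1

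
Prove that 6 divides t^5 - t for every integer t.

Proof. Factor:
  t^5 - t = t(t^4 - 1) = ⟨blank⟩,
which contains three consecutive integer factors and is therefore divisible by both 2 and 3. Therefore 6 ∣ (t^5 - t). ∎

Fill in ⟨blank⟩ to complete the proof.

(t - 1)t(t + 1)(t^2 + 1)

t^4 - 1 = (t^2 - 1)(t^2 + 1), and t^2 - 1 = (t-1)(t+1).
So t(t^4 - 1) = (t - 1)t(t + 1)(t^2 + 1).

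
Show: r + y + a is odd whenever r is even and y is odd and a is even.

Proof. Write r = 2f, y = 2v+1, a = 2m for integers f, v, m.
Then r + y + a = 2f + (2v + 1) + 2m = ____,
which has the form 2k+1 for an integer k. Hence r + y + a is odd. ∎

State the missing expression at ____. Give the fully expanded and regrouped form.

Expanding: 2f + (2v + 1) + 2m = 2f + 2m + 2v + 1.
Every term except the constant is even, so this is 2(f + m + v) + 1,
and f + m + v ∈ ℤ gives the required form.

2(f + m + v) + 1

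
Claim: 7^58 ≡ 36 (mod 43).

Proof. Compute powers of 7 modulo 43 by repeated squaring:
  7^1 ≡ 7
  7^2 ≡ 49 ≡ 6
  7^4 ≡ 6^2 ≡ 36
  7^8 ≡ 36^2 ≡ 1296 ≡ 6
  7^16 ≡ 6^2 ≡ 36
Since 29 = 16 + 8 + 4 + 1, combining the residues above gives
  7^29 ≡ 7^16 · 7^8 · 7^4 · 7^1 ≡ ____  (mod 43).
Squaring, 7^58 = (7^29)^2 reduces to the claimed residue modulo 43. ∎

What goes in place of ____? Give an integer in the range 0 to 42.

Multiply the listed residues: 36 · 6 · 36 · 7 = 216 → 7776 → 54432.
Reducing modulo 43: 54432 = 1265·43 + 37, so 7^29 ≡ 37.

37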